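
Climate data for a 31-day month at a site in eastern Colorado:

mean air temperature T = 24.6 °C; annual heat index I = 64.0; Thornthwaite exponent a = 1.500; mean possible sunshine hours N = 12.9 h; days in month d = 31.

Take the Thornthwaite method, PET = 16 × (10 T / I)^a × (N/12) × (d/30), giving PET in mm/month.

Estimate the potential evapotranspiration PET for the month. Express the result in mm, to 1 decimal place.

133.9 mm

10T/I = 10 × 24.6 / 64.0 = 3.8438
(10T/I)^a = 3.8438^1.500 = 7.5360
Uncorrected PET = 16 × 7.5360 = 120.576 mm
Correction = (N/12)(d/30) = (12.9/12)(31/30) = 1.1108
PET = 120.576 × 1.1108 = 133.936 mm/month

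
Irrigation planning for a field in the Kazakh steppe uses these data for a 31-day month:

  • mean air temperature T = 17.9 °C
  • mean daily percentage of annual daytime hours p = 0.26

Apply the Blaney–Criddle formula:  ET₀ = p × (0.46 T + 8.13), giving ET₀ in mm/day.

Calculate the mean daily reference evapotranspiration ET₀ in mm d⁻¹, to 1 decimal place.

4.3 mm d⁻¹

ET₀ = 0.26 × (0.46 × 17.9 + 8.13) = 0.26 × 16.364 = 4.2546 mm/d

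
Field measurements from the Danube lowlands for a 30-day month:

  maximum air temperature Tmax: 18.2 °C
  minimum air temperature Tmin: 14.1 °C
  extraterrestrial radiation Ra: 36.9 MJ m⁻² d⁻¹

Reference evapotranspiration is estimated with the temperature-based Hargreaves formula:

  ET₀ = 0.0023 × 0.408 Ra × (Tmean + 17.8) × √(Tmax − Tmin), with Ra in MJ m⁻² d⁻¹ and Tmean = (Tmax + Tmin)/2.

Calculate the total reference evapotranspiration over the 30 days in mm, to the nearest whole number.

Tmean = (18.2 + 14.1)/2 = 16.15 °C
0.408 Ra = 0.408 × 36.9 = 15.0552 mm/d equivalent
ET₀ = 0.0023 × 15.0552 × (16.15 + 17.8) × √4.1 = 0.0023 × 15.0552 × 33.95 × 2.0248 = 2.3803 mm/d
Over 30 days: 2.3803 × 30 = 71.409 mm

71 mm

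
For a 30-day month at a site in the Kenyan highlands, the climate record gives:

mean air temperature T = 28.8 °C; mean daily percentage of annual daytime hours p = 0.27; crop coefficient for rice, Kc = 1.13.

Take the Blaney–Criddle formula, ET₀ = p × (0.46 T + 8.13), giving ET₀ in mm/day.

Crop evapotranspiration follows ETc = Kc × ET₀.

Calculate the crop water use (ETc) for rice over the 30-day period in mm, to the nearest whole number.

ET₀ = 0.27 × (0.46 × 28.8 + 8.13) = 0.27 × 21.378 = 5.7721 mm/d
ETc = Kc × ET₀ = 1.13 × 5.7721 = 6.5225 mm/d
Over 30 days: 6.5225 × 30 = 195.675 mm

196 mm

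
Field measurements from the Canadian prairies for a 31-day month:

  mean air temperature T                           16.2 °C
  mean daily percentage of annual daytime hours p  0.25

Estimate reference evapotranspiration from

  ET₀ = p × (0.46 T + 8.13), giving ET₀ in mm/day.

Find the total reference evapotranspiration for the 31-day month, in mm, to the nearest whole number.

121 mm

ET₀ = 0.25 × (0.46 × 16.2 + 8.13) = 0.25 × 15.582 = 3.8955 mm/d
Monthly total = 3.8955 × 31 = 120.761 mm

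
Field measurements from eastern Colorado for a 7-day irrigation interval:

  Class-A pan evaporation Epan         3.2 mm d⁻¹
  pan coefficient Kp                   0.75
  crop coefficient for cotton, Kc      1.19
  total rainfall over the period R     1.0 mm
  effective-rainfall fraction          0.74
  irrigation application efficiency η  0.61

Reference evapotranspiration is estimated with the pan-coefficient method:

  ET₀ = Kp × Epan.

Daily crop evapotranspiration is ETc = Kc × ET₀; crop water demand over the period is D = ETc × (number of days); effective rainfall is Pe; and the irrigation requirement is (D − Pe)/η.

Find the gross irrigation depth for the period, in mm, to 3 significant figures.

31.6 mm

ET₀ = 0.75 × 3.2 = 2.4000 mm/d
ETc = Kc × ET₀ = 1.19 × 2.4000 = 2.8560 mm/d
Crop demand D = ETc × 7 d = 2.8560 × 7 = 19.992 mm
Pe = 0.74 × 1.0 = 0.740 mm
D − Pe = 19.992 − 0.740 = 19.252 mm
Gross irrigation = 19.252 / 0.61 = 31.561 mm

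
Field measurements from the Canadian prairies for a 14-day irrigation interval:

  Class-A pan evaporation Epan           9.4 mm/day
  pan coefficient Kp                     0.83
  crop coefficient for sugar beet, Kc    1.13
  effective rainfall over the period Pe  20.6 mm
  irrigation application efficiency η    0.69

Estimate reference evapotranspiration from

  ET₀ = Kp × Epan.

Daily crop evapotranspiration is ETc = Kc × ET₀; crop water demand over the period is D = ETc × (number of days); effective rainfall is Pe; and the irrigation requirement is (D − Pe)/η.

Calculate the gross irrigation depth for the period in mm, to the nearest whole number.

149 mm

ET₀ = 0.83 × 9.4 = 7.8020 mm/d
ETc = Kc × ET₀ = 1.13 × 7.8020 = 8.8163 mm/d
Crop demand D = ETc × 14 d = 8.8163 × 14 = 123.428 mm
D − Pe = 123.428 − 20.6 = 102.828 mm
Gross irrigation = 102.828 / 0.69 = 149.026 mm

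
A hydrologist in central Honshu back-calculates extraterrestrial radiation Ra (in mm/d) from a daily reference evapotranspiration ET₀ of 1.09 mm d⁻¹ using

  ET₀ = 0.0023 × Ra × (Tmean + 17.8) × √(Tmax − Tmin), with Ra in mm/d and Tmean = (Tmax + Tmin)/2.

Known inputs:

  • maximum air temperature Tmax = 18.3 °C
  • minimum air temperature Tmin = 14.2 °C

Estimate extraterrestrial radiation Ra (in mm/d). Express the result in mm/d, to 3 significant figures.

Tmean = 16.25 °C; √ΔT = 2.0248
Ra = ET₀ / [0.0023 × (Tmean+17.8) × √ΔT] = 1.09 / (0.0023 × 34.05 × 2.0248) = 6.874 mm/d

6.87 mm/d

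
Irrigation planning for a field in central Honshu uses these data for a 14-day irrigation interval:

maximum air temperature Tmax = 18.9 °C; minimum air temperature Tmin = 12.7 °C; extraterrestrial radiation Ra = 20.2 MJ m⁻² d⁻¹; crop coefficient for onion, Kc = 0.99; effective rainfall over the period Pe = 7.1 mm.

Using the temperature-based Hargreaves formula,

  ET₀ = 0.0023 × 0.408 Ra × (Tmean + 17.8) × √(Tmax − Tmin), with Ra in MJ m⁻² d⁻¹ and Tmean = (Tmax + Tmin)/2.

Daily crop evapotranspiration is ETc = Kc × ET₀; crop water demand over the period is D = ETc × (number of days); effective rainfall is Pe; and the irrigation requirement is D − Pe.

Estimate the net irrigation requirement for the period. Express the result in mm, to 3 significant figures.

Tmean = (18.9 + 12.7)/2 = 15.80 °C
0.408 Ra = 0.408 × 20.2 = 8.2416 mm/d equivalent
ET₀ = 0.0023 × 8.2416 × (15.80 + 17.8) × √6.2 = 0.0023 × 8.2416 × 33.60 × 2.4900 = 1.5859 mm/d
ETc = Kc × ET₀ = 0.99 × 1.5859 = 1.5700 mm/d
Crop demand D = ETc × 14 d = 1.5700 × 14 = 21.980 mm
D − Pe = 21.980 − 7.1 = 14.880 mm

14.9 mm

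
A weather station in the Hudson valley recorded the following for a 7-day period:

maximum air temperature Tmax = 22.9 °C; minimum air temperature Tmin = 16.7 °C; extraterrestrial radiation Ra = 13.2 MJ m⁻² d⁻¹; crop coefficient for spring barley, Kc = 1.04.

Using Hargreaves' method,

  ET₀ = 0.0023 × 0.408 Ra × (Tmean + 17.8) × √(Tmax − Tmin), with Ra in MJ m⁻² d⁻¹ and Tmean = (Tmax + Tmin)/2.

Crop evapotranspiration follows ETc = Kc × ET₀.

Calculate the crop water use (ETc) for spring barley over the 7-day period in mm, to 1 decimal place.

Tmean = (22.9 + 16.7)/2 = 19.80 °C
0.408 Ra = 0.408 × 13.2 = 5.3856 mm/d equivalent
ET₀ = 0.0023 × 5.3856 × (19.80 + 17.8) × √6.2 = 0.0023 × 5.3856 × 37.60 × 2.4900 = 1.1597 mm/d
ETc = Kc × ET₀ = 1.04 × 1.1597 = 1.2061 mm/d
Over 7 days: 1.2061 × 7 = 8.443 mm

8.4 mm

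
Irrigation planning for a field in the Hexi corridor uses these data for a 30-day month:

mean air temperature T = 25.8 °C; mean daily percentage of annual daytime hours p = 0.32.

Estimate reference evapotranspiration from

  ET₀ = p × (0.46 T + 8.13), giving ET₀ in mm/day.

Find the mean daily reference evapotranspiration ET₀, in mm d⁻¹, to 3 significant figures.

ET₀ = 0.32 × (0.46 × 25.8 + 8.13) = 0.32 × 19.998 = 6.3994 mm/d

6.40 mm d⁻¹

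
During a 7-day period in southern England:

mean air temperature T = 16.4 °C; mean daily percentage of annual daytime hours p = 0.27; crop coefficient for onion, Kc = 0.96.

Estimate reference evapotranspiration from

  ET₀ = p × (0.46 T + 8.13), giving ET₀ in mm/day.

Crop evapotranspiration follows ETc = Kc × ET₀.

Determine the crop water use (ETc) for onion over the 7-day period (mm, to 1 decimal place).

28.4 mm

ET₀ = 0.27 × (0.46 × 16.4 + 8.13) = 0.27 × 15.674 = 4.2320 mm/d
ETc = Kc × ET₀ = 0.96 × 4.2320 = 4.0627 mm/d
Over 7 days: 4.0627 × 7 = 28.439 mm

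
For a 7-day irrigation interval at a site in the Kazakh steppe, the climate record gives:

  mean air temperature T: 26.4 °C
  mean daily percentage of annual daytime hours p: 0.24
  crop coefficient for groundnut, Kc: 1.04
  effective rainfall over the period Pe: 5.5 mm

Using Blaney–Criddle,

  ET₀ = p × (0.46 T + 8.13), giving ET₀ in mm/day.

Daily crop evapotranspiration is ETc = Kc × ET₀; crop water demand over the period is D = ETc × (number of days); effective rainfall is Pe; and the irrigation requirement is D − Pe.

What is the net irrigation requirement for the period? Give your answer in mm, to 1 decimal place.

29.9 mm

ET₀ = 0.24 × (0.46 × 26.4 + 8.13) = 0.24 × 20.274 = 4.8658 mm/d
ETc = Kc × ET₀ = 1.04 × 4.8658 = 5.0604 mm/d
Crop demand D = ETc × 7 d = 5.0604 × 7 = 35.423 mm
D − Pe = 35.423 − 5.5 = 29.923 mm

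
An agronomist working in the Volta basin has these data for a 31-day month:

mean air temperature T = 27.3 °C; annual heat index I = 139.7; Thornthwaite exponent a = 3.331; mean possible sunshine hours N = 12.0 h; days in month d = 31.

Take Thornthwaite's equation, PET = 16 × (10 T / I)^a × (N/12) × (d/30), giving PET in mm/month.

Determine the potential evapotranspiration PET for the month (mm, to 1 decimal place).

10T/I = 10 × 27.3 / 139.7 = 1.9542
(10T/I)^a = 1.9542^3.331 = 9.3157
Uncorrected PET = 16 × 9.3157 = 149.051 mm
Correction = (N/12)(d/30) = (12.0/12)(31/30) = 1.0333
PET = 149.051 × 1.0333 = 154.014 mm/month

154.0 mm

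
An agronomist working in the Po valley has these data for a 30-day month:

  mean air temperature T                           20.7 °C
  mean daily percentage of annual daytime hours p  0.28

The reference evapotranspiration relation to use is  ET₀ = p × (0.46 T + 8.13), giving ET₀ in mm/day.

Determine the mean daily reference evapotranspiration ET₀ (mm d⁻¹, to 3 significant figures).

ET₀ = 0.28 × (0.46 × 20.7 + 8.13) = 0.28 × 17.652 = 4.9426 mm/d

4.94 mm d⁻¹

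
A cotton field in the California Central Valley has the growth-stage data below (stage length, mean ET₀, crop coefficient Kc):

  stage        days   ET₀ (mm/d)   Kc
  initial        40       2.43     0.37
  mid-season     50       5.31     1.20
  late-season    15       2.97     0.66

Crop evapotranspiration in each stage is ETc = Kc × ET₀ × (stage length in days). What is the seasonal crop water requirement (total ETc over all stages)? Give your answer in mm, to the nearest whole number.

384 mm

initial: 0.37 × 2.43 × 40 = 35.96 mm
mid-season: 1.20 × 5.31 × 50 = 318.60 mm
late-season: 0.66 × 2.97 × 15 = 29.40 mm
Seasonal total = 383.96 mm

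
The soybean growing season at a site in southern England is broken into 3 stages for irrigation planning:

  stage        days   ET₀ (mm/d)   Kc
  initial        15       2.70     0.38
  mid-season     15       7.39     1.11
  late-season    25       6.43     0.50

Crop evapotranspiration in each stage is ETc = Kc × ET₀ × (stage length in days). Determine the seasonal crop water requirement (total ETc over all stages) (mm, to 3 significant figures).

initial: 0.38 × 2.70 × 15 = 15.39 mm
mid-season: 1.11 × 7.39 × 15 = 123.04 mm
late-season: 0.50 × 6.43 × 25 = 80.38 mm
Seasonal total = 218.81 mm

219 mm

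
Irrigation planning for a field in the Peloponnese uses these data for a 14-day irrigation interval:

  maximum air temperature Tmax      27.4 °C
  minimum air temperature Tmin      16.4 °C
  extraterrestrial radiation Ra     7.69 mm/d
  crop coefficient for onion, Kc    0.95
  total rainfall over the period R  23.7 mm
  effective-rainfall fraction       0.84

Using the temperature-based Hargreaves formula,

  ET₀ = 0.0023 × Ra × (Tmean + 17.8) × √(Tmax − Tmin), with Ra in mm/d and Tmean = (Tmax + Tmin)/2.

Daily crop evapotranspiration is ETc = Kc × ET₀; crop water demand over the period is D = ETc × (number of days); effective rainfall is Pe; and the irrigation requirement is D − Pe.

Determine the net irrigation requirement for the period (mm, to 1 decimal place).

Tmean = (27.4 + 16.4)/2 = 21.90 °C
ET₀ = 0.0023 × 7.69 × (21.90 + 17.8) × √11.0 = 0.0023 × 7.69 × 39.70 × 3.3166 = 2.3288 mm/d
ETc = Kc × ET₀ = 0.95 × 2.3288 = 2.2124 mm/d
Crop demand D = ETc × 14 d = 2.2124 × 14 = 30.974 mm
Pe = 0.84 × 23.7 = 19.908 mm
D − Pe = 30.974 − 19.908 = 11.066 mm

11.1 mm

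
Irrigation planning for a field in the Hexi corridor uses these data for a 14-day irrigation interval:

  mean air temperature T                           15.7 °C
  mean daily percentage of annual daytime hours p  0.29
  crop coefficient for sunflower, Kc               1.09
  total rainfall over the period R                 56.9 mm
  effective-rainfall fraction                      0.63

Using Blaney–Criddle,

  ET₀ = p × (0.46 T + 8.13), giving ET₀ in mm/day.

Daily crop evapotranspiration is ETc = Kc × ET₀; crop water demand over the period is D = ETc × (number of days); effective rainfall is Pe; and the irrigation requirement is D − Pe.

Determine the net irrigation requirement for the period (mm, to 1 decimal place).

32.1 mm

ET₀ = 0.29 × (0.46 × 15.7 + 8.13) = 0.29 × 15.352 = 4.4521 mm/d
ETc = Kc × ET₀ = 1.09 × 4.4521 = 4.8528 mm/d
Crop demand D = ETc × 14 d = 4.8528 × 14 = 67.939 mm
Pe = 0.63 × 56.9 = 35.847 mm
D − Pe = 67.939 − 35.847 = 32.092 mm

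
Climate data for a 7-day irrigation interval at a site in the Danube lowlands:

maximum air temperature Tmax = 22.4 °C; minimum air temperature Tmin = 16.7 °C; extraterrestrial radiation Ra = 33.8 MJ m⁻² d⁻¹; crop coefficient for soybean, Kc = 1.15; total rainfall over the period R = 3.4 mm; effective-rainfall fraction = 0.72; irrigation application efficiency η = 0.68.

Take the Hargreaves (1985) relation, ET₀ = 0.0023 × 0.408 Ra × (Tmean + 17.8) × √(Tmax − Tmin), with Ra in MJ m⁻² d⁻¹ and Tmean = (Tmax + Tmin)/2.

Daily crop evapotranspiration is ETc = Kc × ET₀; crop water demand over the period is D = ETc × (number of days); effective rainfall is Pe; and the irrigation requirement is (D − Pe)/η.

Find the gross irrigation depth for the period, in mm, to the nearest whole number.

30 mm

Tmean = (22.4 + 16.7)/2 = 19.55 °C
0.408 Ra = 0.408 × 33.8 = 13.7904 mm/d equivalent
ET₀ = 0.0023 × 13.7904 × (19.55 + 17.8) × √5.7 = 0.0023 × 13.7904 × 37.35 × 2.3875 = 2.8284 mm/d
ETc = Kc × ET₀ = 1.15 × 2.8284 = 3.2527 mm/d
Crop demand D = ETc × 7 d = 3.2527 × 7 = 22.769 mm
Pe = 0.72 × 3.4 = 2.448 mm
D − Pe = 22.769 − 2.448 = 20.321 mm
Gross irrigation = 20.321 / 0.68 = 29.884 mm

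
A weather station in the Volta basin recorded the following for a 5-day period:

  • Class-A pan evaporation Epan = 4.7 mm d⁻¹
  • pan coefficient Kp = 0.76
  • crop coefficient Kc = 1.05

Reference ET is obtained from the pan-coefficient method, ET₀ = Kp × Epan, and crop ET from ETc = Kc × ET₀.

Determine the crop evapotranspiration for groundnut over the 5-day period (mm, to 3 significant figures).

18.8 mm

ET₀ = 0.76 × 4.7 = 3.5720 mm/d
ETc = Kc × ET₀ = 1.05 × 3.5720 = 3.7506 mm/d
Over 5 days: 3.7506 × 5 = 18.753 mm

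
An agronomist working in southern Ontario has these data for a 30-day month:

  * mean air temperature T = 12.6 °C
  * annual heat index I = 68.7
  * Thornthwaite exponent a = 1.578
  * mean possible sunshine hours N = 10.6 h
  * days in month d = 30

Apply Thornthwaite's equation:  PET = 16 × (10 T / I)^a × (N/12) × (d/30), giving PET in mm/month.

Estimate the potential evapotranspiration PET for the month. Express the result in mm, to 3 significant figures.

36.8 mm

10T/I = 10 × 12.6 / 68.7 = 1.8341
(10T/I)^a = 1.8341^1.578 = 2.6042
Uncorrected PET = 16 × 2.6042 = 41.667 mm
Correction = (N/12)(d/30) = (10.6/12)(30/30) = 0.8833
PET = 41.667 × 0.8833 = 36.804 mm/month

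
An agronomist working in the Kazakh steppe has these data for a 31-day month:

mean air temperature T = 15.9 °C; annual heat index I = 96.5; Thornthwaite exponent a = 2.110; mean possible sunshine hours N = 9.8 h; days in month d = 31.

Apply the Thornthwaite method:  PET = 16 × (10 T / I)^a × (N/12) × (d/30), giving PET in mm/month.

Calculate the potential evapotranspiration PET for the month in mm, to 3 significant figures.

10T/I = 10 × 15.9 / 96.5 = 1.6477
(10T/I)^a = 1.6477^2.110 = 2.8682
Uncorrected PET = 16 × 2.8682 = 45.891 mm
Correction = (N/12)(d/30) = (9.8/12)(31/30) = 0.8439
PET = 45.891 × 0.8439 = 38.727 mm/month

38.7 mm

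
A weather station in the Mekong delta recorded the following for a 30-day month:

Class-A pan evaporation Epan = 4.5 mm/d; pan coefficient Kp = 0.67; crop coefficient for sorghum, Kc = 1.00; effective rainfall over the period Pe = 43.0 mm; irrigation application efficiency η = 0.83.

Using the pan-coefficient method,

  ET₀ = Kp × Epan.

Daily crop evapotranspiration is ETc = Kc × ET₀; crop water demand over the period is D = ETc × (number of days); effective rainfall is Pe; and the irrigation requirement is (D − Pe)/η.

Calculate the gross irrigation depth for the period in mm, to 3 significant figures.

ET₀ = 0.67 × 4.5 = 3.0150 mm/d
ETc = Kc × ET₀ = 1.00 × 3.0150 = 3.0150 mm/d
Crop demand D = ETc × 30 d = 3.0150 × 30 = 90.450 mm
D − Pe = 90.450 − 43.0 = 47.450 mm
Gross irrigation = 47.450 / 0.83 = 57.169 mm

57.2 mm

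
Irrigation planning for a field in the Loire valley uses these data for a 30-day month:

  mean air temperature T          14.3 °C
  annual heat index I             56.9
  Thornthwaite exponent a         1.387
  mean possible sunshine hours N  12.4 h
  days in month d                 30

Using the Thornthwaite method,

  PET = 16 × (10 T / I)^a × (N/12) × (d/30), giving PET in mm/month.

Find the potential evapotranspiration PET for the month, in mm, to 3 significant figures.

59.4 mm

10T/I = 10 × 14.3 / 56.9 = 2.5132
(10T/I)^a = 2.5132^1.387 = 3.5902
Uncorrected PET = 16 × 3.5902 = 57.443 mm
Correction = (N/12)(d/30) = (12.4/12)(30/30) = 1.0333
PET = 57.443 × 1.0333 = 59.356 mm/month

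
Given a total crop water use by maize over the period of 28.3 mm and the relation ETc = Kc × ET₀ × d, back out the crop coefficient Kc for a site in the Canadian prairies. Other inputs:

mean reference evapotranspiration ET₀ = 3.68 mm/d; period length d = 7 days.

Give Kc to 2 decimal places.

ETc = Kc × ET₀ × d  ⇒  Kc = ETc / (ET₀ × d)
Kc = 28.3 / (3.68 × 7) = 28.3 / 25.76 = 1.0986

1.10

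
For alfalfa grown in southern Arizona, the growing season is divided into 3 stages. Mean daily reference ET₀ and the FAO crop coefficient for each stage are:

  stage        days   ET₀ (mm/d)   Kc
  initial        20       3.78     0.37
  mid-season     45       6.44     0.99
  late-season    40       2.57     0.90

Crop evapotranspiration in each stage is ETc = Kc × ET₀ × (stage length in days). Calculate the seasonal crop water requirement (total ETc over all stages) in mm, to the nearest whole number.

407 mm

initial: 0.37 × 3.78 × 20 = 27.97 mm
mid-season: 0.99 × 6.44 × 45 = 286.90 mm
late-season: 0.90 × 2.57 × 40 = 92.52 mm
Seasonal total = 407.39 mm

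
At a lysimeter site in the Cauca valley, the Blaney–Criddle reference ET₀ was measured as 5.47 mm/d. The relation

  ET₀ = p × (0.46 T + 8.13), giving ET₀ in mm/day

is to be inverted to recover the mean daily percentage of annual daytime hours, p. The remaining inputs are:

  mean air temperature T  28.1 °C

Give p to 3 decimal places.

0.260

p = ET₀ / (0.46 T + 8.13) = 5.47 / (0.46 × 28.1 + 8.13) = 5.47 / 21.056 = 0.2598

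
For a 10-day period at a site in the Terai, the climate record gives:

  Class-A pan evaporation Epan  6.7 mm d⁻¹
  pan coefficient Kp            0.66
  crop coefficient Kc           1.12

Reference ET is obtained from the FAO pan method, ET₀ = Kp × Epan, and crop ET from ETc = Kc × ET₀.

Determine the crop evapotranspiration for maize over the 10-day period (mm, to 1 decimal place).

ET₀ = 0.66 × 6.7 = 4.4220 mm/d
ETc = Kc × ET₀ = 1.12 × 4.4220 = 4.9526 mm/d
Over 10 days: 4.9526 × 10 = 49.526 mm

49.5 mm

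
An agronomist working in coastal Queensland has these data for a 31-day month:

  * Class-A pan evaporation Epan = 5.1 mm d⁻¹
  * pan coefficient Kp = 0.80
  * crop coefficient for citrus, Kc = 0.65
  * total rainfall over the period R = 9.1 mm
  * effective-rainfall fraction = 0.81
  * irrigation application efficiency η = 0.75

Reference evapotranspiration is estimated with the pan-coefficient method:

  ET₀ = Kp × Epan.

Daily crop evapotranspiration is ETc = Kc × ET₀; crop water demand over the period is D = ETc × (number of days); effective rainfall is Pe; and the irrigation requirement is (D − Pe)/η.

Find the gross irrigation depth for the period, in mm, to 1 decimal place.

ET₀ = 0.80 × 5.1 = 4.0800 mm/d
ETc = Kc × ET₀ = 0.65 × 4.0800 = 2.6520 mm/d
Crop demand D = ETc × 31 d = 2.6520 × 31 = 82.212 mm
Pe = 0.81 × 9.1 = 7.371 mm
D − Pe = 82.212 − 7.371 = 74.841 mm
Gross irrigation = 74.841 / 0.75 = 99.788 mm

99.8 mm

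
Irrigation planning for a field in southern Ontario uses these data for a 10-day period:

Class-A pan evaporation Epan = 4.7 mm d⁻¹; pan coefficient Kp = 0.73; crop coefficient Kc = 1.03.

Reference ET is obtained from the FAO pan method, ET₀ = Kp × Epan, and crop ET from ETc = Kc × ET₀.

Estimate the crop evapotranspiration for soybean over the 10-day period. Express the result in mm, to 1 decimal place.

ET₀ = 0.73 × 4.7 = 3.4310 mm/d
ETc = Kc × ET₀ = 1.03 × 3.4310 = 3.5339 mm/d
Over 10 days: 3.5339 × 10 = 35.339 mm

35.3 mm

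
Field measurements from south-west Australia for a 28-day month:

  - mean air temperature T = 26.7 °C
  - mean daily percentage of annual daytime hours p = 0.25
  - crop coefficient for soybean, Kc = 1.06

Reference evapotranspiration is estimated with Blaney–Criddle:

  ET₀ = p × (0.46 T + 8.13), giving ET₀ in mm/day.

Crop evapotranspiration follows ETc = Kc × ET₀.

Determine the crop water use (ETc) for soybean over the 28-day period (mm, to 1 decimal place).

151.5 mm

ET₀ = 0.25 × (0.46 × 26.7 + 8.13) = 0.25 × 20.412 = 5.1030 mm/d
ETc = Kc × ET₀ = 1.06 × 5.1030 = 5.4092 mm/d
Over 28 days: 5.4092 × 28 = 151.458 mm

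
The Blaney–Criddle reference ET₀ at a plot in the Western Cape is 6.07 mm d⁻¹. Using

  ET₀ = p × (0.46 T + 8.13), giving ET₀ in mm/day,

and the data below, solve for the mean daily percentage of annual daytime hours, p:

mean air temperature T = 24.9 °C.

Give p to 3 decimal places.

0.310

p = ET₀ / (0.46 T + 8.13) = 6.07 / (0.46 × 24.9 + 8.13) = 6.07 / 19.584 = 0.3099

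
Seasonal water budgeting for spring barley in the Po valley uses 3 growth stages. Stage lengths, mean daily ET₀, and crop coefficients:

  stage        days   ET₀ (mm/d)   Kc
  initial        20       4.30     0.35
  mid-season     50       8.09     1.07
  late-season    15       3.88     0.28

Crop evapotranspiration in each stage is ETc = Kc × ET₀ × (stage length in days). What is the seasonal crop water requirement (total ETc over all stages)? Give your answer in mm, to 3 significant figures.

initial: 0.35 × 4.30 × 20 = 30.10 mm
mid-season: 1.07 × 8.09 × 50 = 432.82 mm
late-season: 0.28 × 3.88 × 15 = 16.30 mm
Seasonal total = 479.22 mm

479 mm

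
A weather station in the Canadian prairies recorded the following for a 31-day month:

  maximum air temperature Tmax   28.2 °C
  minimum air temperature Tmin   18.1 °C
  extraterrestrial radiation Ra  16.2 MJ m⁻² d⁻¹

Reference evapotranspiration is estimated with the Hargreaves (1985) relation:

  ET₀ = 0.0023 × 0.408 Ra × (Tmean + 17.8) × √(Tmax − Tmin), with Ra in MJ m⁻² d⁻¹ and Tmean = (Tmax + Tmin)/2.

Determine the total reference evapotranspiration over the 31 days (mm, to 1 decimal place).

61.3 mm

Tmean = (28.2 + 18.1)/2 = 23.15 °C
0.408 Ra = 0.408 × 16.2 = 6.6096 mm/d equivalent
ET₀ = 0.0023 × 6.6096 × (23.15 + 17.8) × √10.1 = 0.0023 × 6.6096 × 40.95 × 3.1780 = 1.9784 mm/d
Over 31 days: 1.9784 × 31 = 61.330 mm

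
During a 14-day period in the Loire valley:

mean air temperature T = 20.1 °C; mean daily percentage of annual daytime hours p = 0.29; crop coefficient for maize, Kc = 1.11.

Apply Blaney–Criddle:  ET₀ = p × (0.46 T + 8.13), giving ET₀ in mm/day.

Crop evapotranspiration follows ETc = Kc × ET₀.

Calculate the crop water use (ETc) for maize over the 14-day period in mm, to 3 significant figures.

ET₀ = 0.29 × (0.46 × 20.1 + 8.13) = 0.29 × 17.376 = 5.0390 mm/d
ETc = Kc × ET₀ = 1.11 × 5.0390 = 5.5933 mm/d
Over 14 days: 5.5933 × 14 = 78.306 mm

78.3 mm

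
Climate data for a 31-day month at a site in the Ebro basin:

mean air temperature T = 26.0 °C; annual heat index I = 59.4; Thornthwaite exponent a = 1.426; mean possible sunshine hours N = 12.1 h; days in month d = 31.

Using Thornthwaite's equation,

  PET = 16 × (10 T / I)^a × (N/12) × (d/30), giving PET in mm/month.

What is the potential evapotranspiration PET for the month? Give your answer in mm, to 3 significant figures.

10T/I = 10 × 26.0 / 59.4 = 4.3771
(10T/I)^a = 4.3771^1.426 = 8.2098
Uncorrected PET = 16 × 8.2098 = 131.357 mm
Correction = (N/12)(d/30) = (12.1/12)(31/30) = 1.0419
PET = 131.357 × 1.0419 = 136.861 mm/month

137 mm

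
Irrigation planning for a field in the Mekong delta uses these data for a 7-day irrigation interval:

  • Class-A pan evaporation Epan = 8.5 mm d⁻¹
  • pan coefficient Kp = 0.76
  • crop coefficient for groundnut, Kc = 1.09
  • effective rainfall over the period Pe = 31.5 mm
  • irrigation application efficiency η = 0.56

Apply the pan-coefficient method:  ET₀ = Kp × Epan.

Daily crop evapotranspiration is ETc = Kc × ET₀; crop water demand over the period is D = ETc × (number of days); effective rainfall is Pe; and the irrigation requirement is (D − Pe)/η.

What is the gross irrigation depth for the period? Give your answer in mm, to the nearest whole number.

32 mm

ET₀ = 0.76 × 8.5 = 6.4600 mm/d
ETc = Kc × ET₀ = 1.09 × 6.4600 = 7.0414 mm/d
Crop demand D = ETc × 7 d = 7.0414 × 7 = 49.290 mm
D − Pe = 49.290 − 31.5 = 17.790 mm
Gross irrigation = 17.790 / 0.56 = 31.768 mm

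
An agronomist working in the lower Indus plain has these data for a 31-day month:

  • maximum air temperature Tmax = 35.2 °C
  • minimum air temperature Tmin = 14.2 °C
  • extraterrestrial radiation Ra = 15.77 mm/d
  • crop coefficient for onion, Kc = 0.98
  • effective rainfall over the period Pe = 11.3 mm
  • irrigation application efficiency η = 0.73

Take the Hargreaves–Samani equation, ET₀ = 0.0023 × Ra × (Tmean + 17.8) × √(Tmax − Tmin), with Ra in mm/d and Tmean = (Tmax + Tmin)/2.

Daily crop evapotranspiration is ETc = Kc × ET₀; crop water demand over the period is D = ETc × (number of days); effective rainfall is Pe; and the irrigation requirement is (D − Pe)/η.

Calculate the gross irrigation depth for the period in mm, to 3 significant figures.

279 mm

Tmean = (35.2 + 14.2)/2 = 24.70 °C
ET₀ = 0.0023 × 15.77 × (24.70 + 17.8) × √21.0 = 0.0023 × 15.77 × 42.50 × 4.5826 = 7.0642 mm/d
ETc = Kc × ET₀ = 0.98 × 7.0642 = 6.9229 mm/d
Crop demand D = ETc × 31 d = 6.9229 × 31 = 214.610 mm
D − Pe = 214.610 − 11.3 = 203.310 mm
Gross irrigation = 203.310 / 0.73 = 278.507 mm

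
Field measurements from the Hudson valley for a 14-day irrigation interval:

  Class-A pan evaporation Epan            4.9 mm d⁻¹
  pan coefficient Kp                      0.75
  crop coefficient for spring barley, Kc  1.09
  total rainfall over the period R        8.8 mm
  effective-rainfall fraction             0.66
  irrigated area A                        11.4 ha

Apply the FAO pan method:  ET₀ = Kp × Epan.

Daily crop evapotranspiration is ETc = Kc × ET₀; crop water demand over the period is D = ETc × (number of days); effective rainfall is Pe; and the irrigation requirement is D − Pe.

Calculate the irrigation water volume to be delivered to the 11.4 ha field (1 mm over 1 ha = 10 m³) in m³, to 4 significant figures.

5731 m³

ET₀ = 0.75 × 4.9 = 3.6750 mm/d
ETc = Kc × ET₀ = 1.09 × 3.6750 = 4.0058 mm/d
Crop demand D = ETc × 14 d = 4.0058 × 14 = 56.081 mm
Pe = 0.66 × 8.8 = 5.808 mm
D − Pe = 56.081 − 5.808 = 50.273 mm
Volume = 50.273 mm × 11.4 ha × 10 = 5731.1 m³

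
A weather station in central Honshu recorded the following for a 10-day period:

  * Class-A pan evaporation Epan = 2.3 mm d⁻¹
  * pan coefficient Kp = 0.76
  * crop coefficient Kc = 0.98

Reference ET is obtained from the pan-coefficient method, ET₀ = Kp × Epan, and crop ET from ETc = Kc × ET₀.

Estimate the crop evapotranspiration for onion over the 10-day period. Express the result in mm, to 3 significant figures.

17.1 mm

ET₀ = 0.76 × 2.3 = 1.7480 mm/d
ETc = Kc × ET₀ = 0.98 × 1.7480 = 1.7130 mm/d
Over 10 days: 1.7130 × 10 = 17.130 mm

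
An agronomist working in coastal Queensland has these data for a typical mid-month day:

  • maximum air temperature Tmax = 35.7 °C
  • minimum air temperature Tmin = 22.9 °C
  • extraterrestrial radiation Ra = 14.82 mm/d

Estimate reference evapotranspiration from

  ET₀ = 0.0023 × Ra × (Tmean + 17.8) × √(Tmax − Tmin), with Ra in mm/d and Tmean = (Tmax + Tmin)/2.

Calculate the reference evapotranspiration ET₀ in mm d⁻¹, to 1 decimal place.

5.7 mm d⁻¹

Tmean = (35.7 + 22.9)/2 = 29.30 °C
ET₀ = 0.0023 × 14.82 × (29.30 + 17.8) × √12.8 = 0.0023 × 14.82 × 47.10 × 3.5777 = 5.7438 mm/d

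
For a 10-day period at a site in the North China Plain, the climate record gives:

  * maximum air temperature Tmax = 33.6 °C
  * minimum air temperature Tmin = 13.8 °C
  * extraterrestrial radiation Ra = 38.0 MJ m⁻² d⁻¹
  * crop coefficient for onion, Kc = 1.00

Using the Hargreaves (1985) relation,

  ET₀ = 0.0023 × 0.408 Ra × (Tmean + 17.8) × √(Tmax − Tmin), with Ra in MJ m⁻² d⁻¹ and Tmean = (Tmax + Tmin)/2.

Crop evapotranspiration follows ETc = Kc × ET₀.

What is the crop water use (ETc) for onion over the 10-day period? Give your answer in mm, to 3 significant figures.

Tmean = (33.6 + 13.8)/2 = 23.70 °C
0.408 Ra = 0.408 × 38.0 = 15.5040 mm/d equivalent
ET₀ = 0.0023 × 15.5040 × (23.70 + 17.8) × √19.8 = 0.0023 × 15.5040 × 41.50 × 4.4497 = 6.5849 mm/d
ETc = Kc × ET₀ = 1.00 × 6.5849 = 6.5849 mm/d
Over 10 days: 6.5849 × 10 = 65.849 mm

65.8 mm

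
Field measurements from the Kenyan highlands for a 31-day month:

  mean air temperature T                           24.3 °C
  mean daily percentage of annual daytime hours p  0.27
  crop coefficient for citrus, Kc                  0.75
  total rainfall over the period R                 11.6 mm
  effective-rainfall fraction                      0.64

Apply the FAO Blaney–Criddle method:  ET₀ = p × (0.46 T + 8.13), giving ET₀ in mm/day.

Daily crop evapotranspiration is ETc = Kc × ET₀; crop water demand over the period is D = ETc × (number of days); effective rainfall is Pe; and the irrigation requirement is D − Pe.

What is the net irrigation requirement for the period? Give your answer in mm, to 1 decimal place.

ET₀ = 0.27 × (0.46 × 24.3 + 8.13) = 0.27 × 19.308 = 5.2132 mm/d
ETc = Kc × ET₀ = 0.75 × 5.2132 = 3.9099 mm/d
Crop demand D = ETc × 31 d = 3.9099 × 31 = 121.207 mm
Pe = 0.64 × 11.6 = 7.424 mm
D − Pe = 121.207 − 7.424 = 113.783 mm

113.8 mm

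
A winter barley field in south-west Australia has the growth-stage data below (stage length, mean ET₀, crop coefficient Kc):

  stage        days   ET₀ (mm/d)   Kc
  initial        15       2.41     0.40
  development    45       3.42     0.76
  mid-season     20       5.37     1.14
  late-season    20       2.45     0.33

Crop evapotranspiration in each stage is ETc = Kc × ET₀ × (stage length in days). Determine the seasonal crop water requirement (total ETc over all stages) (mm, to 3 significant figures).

initial: 0.40 × 2.41 × 15 = 14.46 mm
development: 0.76 × 3.42 × 45 = 116.96 mm
mid-season: 1.14 × 5.37 × 20 = 122.44 mm
late-season: 0.33 × 2.45 × 20 = 16.17 mm
Seasonal total = 270.03 mm

270 mm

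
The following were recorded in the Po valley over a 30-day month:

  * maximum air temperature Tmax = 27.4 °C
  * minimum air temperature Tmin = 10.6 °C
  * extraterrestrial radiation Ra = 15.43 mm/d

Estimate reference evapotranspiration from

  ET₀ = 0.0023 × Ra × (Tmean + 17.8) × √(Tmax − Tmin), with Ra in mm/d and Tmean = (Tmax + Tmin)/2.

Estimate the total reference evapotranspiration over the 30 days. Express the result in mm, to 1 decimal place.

160.6 mm

Tmean = (27.4 + 10.6)/2 = 19.00 °C
ET₀ = 0.0023 × 15.43 × (19.00 + 17.8) × √16.8 = 0.0023 × 15.43 × 36.80 × 4.0988 = 5.3530 mm/d
Over 30 days: 5.3530 × 30 = 160.590 mm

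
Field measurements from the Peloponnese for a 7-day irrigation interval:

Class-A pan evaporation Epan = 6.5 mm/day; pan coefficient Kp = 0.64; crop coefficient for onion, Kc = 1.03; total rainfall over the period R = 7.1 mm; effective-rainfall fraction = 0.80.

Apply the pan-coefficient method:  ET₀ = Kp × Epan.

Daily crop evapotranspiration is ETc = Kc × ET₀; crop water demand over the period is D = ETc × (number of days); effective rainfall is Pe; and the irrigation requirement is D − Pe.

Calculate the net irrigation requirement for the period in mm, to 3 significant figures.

ET₀ = 0.64 × 6.5 = 4.1600 mm/d
ETc = Kc × ET₀ = 1.03 × 4.1600 = 4.2848 mm/d
Crop demand D = ETc × 7 d = 4.2848 × 7 = 29.994 mm
Pe = 0.80 × 7.1 = 5.680 mm
D − Pe = 29.994 − 5.680 = 24.314 mm

24.3 mm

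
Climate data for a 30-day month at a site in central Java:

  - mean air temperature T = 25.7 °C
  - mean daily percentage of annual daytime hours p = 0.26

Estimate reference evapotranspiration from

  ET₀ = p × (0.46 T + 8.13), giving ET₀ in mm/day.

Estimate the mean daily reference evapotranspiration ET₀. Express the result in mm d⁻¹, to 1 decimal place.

5.2 mm d⁻¹

ET₀ = 0.26 × (0.46 × 25.7 + 8.13) = 0.26 × 19.952 = 5.1875 mm/d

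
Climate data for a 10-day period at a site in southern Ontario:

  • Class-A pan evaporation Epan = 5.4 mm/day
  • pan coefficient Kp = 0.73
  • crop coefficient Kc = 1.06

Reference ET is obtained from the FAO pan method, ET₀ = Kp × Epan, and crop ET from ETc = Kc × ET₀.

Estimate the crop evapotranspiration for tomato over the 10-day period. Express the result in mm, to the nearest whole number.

ET₀ = 0.73 × 5.4 = 3.9420 mm/d
ETc = Kc × ET₀ = 1.06 × 3.9420 = 4.1785 mm/d
Over 10 days: 4.1785 × 10 = 41.785 mm

42 mm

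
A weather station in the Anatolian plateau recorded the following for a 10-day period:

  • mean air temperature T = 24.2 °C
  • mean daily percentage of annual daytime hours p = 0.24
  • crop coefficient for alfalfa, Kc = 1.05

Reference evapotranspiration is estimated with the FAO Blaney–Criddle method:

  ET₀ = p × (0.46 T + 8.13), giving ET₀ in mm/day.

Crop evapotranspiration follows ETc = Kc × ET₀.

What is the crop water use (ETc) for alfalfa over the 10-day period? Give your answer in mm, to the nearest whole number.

49 mm

ET₀ = 0.24 × (0.46 × 24.2 + 8.13) = 0.24 × 19.262 = 4.6229 mm/d
ETc = Kc × ET₀ = 1.05 × 4.6229 = 4.8540 mm/d
Over 10 days: 4.8540 × 10 = 48.540 mm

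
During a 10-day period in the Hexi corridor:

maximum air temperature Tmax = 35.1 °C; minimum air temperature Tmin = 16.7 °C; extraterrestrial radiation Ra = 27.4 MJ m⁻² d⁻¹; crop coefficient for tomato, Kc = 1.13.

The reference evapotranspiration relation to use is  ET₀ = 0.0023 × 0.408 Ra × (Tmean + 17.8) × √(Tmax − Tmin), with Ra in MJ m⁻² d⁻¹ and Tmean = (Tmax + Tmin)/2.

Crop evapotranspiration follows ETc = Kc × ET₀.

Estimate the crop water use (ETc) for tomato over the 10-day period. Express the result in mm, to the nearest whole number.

Tmean = (35.1 + 16.7)/2 = 25.90 °C
0.408 Ra = 0.408 × 27.4 = 11.1792 mm/d equivalent
ET₀ = 0.0023 × 11.1792 × (25.90 + 17.8) × √18.4 = 0.0023 × 11.1792 × 43.70 × 4.2895 = 4.8198 mm/d
ETc = Kc × ET₀ = 1.13 × 4.8198 = 5.4464 mm/d
Over 10 days: 5.4464 × 10 = 54.464 mm

54 mm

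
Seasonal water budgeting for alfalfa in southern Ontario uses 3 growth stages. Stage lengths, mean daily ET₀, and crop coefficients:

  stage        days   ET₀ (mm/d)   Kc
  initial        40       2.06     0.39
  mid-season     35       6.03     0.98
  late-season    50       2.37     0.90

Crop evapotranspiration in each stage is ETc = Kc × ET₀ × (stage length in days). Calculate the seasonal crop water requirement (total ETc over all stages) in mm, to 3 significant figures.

346 mm

initial: 0.39 × 2.06 × 40 = 32.14 mm
mid-season: 0.98 × 6.03 × 35 = 206.83 mm
late-season: 0.90 × 2.37 × 50 = 106.65 mm
Seasonal total = 345.62 mm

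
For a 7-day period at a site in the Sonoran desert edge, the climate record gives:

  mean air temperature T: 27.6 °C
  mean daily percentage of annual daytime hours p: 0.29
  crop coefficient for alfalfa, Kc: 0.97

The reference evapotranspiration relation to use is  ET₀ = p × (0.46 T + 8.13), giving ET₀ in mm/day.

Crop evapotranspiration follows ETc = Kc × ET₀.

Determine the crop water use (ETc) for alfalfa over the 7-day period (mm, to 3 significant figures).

ET₀ = 0.29 × (0.46 × 27.6 + 8.13) = 0.29 × 20.826 = 6.0395 mm/d
ETc = Kc × ET₀ = 0.97 × 6.0395 = 5.8583 mm/d
Over 7 days: 5.8583 × 7 = 41.008 mm

41.0 mm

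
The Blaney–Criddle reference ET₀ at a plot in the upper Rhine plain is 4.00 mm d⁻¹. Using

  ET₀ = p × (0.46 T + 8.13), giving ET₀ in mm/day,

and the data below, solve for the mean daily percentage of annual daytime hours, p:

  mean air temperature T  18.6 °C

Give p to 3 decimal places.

0.240

p = ET₀ / (0.46 T + 8.13) = 4.00 / (0.46 × 18.6 + 8.13) = 4.00 / 16.686 = 0.2397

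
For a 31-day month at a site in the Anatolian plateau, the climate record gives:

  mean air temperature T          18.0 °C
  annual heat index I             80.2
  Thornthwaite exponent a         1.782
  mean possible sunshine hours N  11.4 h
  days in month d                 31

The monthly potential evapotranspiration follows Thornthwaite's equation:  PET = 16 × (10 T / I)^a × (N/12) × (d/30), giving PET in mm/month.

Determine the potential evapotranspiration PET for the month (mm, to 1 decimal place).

66.3 mm

10T/I = 10 × 18.0 / 80.2 = 2.2444
(10T/I)^a = 2.2444^1.782 = 4.2234
Uncorrected PET = 16 × 4.2234 = 67.574 mm
Correction = (N/12)(d/30) = (11.4/12)(31/30) = 0.9817
PET = 67.574 × 0.9817 = 66.337 mm/month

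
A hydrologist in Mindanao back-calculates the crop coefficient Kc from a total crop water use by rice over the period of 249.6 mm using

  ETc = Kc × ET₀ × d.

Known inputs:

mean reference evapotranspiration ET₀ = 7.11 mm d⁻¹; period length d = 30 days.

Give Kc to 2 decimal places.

1.17

ETc = Kc × ET₀ × d  ⇒  Kc = ETc / (ET₀ × d)
Kc = 249.6 / (7.11 × 30) = 249.6 / 213.30 = 1.1702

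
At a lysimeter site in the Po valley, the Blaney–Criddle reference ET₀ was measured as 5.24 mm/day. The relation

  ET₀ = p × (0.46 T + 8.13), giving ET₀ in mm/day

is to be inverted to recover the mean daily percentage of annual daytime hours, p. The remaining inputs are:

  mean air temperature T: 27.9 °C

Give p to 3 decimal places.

0.250

p = ET₀ / (0.46 T + 8.13) = 5.24 / (0.46 × 27.9 + 8.13) = 5.24 / 20.964 = 0.2500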